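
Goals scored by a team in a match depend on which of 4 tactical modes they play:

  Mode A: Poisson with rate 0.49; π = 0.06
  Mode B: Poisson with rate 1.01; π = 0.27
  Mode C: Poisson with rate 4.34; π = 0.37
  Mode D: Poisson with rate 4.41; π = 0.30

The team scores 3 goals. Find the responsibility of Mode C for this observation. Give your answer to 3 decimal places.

Posterior ∝ prior × likelihood, so P(k | x) ∝ π_k f_k(x); normalise over all components.
Component likelihoods at x = 3 goals:
  f_A = e^(−0.49)·0.49^3/3! = 0.0120125
  f_B = e^(−1.01)·1.01^3/3! = 0.0625425
  f_C = e^(−4.34)·4.34^3/3! = 0.177615
  f_D = e^(−4.41)·4.41^3/3! = 0.17375
Prior × likelihood for each component:
  π_A·f_A = 0.06 × 0.0120125 = 0.000720749
  π_B·f_B = 0.27 × 0.0625425 = 0.0168865
  π_C·f_C = 0.37 × 0.177615 = 0.0657176
  π_D·f_D = 0.30 × 0.17375 = 0.0521251
Denominator: 0.000720749 + 0.0168865 + 0.0657176 + 0.0521251 = 0.13545
P(Mode C | x) ≈ 0.485

0.485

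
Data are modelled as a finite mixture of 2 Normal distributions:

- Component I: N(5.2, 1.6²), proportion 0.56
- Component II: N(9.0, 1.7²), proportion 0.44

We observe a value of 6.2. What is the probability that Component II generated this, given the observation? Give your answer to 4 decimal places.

Posterior ∝ prior × likelihood, so P(k | x) ∝ w_k f_k(x); normalise over all components.
Normal densities:
  p_I = (1/(1.6·√(2π)))·exp(−(6.2−5.2)²/(2·1.6²)) = 0.249339·exp(-0.19531) = 0.205101
  p_II = (1/(1.7·√(2π)))·exp(−(6.2−9.0)²/(2·1.7²)) = 0.234672·exp(-1.35640) = 0.0604482
Prior × likelihood for each component:
  w_I·p_I = 0.56 × 0.205101 = 0.114856
  w_II·p_II = 0.44 × 0.0604482 = 0.0265972
Evidence: 0.114856 + 0.0265972 = 0.141454
P(Component II | 6.2) ≈ 0.1880

0.1880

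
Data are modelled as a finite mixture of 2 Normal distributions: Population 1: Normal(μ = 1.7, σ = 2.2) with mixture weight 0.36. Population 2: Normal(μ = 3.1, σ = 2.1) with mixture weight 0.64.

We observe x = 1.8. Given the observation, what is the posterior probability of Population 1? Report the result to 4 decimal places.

0.3938

P(component k | x) = P(Z=k)·f_k(x) / marginal(x), where marginal(x) = Σ_j P(Z=j)·f_j(x).
Normal densities:
  f_1 = 0.18115
  f_2 = 0.156847
Unnormalised posteriors:
  P(Z=1)·f_1 = 0.36 × 0.18115 = 0.0652141
  P(Z=2)·f_2 = 0.64 × 0.156847 = 0.100382
Denominator: 0.0652141 + 0.100382 = 0.165596
Responsibility of Population 1: 0.0652141 / 0.165596 ≈ 0.3938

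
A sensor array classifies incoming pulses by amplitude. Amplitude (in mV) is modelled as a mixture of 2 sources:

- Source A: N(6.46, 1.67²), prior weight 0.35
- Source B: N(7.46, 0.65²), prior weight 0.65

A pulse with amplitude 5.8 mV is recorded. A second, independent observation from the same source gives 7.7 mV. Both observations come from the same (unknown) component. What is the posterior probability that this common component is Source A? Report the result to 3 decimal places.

0.615

Posterior ∝ prior × likelihood, so P(k | x) ∝ P(Z=k) f_k(x); normalise over all components.
Since both observations come from the same component, the likelihood for component k is f_k(x₁)·f_k(x₂).
  p_A = [(1/(1.67·√(2π)))·exp(−(5.8−6.46)²/(2·1.67²)) = 0.238888·exp(-0.07810) = 0.220941] × [0.181332] = 0.0400637
  p_B = [(1/(0.65·√(2π)))·exp(−(5.8−7.46)²/(2·0.65²)) = 0.613757·exp(-3.26107) = 0.0235361] × [0.573314] = 0.0134936
Multiply by the mixture weights:
  P(Z=A)·p_A = 0.35 × 0.0400637 = 0.0140223
  P(Z=B)·p_B = 0.65 × 0.0134936 = 0.00877082
Normaliser: 0.0140223 + 0.00877082 = 0.0227931
P(Source A | x₁, x₂) ≈ 0.615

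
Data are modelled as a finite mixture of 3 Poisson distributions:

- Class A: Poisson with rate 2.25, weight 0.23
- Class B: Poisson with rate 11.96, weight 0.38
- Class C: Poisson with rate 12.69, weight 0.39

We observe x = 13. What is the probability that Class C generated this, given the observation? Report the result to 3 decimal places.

0.517

The responsibility of component k is P(Z=k) f_k(x) divided by Σ_j P(Z=j) f_j(x).
Poisson probabilities:
  L_A = e^(−2.25)·2.25^13/13! = 6.41106e-07
  L_B = e^(−11.96)·11.96^13/13! = 0.105211
  L_C = e^(−12.69)·12.69^13/13! = 0.109528
Prior × likelihood for each component:
  P(Z=A)·L_A = 0.23 × 6.41106e-07 = 1.47454e-07
  P(Z=B)·L_B = 0.38 × 0.105211 = 0.0399804
  P(Z=C)·L_C = 0.39 × 0.109528 = 0.0427158
Denominator: 1.47454e-07 + 0.0399804 + 0.0427158 = 0.0826963
So the posterior for Class C is 0.0427158 / 0.0826963 ≈ 0.517.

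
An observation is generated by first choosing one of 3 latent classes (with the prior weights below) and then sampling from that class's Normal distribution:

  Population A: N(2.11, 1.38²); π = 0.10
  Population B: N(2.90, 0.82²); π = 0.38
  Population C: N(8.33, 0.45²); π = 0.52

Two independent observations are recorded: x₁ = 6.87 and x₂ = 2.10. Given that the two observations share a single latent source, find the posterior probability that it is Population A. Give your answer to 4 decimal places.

P(component k | x) = π_k·f_k(x) / marginal(x), where marginal(x) = Σ_j π_j·f_j(x).
Since both observations come from the same component, the likelihood for component k is f_k(x₁)·f_k(x₂).
  p_A = [0.000754261] × [0.289081] = 0.000218042
  p_B = [3.95563e-06] × [0.302282] = 1.19571e-06
  p_C = [0.00459108] × [2.12511e-42] = 9.75653e-45
Multiply by the mixture weights:
  π_A·p_A = 0.10 × 0.000218042 = 2.18042e-05
  π_B·p_B = 0.38 × 1.19571e-06 = 4.54372e-07
  π_C·p_C = 0.52 × 9.75653e-45 = 5.07339e-45
Evidence: 2.18042e-05 + 4.54372e-07 + 5.07339e-45 = 2.22586e-05
Responsibility of Population A: 2.18042e-05 / 2.22586e-05 ≈ 0.9796

0.9796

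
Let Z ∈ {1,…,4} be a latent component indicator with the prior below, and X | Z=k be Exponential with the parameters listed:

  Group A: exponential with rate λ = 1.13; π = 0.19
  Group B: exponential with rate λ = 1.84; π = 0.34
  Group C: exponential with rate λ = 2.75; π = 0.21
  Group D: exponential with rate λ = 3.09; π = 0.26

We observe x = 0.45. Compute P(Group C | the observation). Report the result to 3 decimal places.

Apply Bayes' rule: the posterior for each component is proportional to its prior times its likelihood at x.
Evaluate each component's likelihood at the observed value:
  f_A = 1.13·e^(−1.13·0.45) = 1.13·e^(−0.5085) = 0.679579
  f_B = 1.84·e^(−1.84·0.45) = 1.84·e^(−0.8280) = 0.803937
  f_C = 2.75·e^(−2.75·0.45) = 2.75·e^(−1.2375) = 0.797799
  f_D = 3.09·e^(−3.09·0.45) = 3.09·e^(−1.3905) = 0.769258
Prior × likelihood for each component:
  P(Z=A)·f_A = 0.19 × 0.679579 = 0.12912
  P(Z=B)·f_B = 0.34 × 0.803937 = 0.273339
  P(Z=C)·f_C = 0.21 × 0.797799 = 0.167538
  P(Z=D)·f_D = 0.26 × 0.769258 = 0.200007
Normaliser: 0.12912 + 0.273339 + 0.167538 + 0.200007 = 0.770003
P(Group C | x) = 0.167538 / 0.770003 ≈ 0.218

0.218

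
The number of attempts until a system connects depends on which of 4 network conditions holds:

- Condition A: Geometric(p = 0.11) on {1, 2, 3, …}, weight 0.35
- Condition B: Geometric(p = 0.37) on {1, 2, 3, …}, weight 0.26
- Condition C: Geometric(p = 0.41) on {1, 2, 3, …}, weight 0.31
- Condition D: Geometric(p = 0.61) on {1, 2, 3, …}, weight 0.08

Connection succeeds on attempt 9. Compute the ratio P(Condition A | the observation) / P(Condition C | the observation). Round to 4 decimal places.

Only the two components matter; the odds are (P(Z=i) f_i(x)) / (P(Z=j) f_j(x)).
Component likelihoods at x = 9:
  L_A = 0.11·(1−0.11)^8 = 0.11·0.393659 = 0.0433025
  L_B = 0.37·(1−0.37)^8 = 0.37·0.0248156 = 0.00918176
  L_C = 0.41·(1−0.41)^8 = 0.41·0.014683 = 0.00602005
  L_D = 0.61·(1−0.61)^8 = 0.61·0.000535201 = 0.000326473
Posterior odds = (P(Z=A)·L_A) / (P(Z=C)·L_C) = (0.35·0.0433025) / (0.31·0.00602005) = 0.0151559 / 0.00186621 ≈ 8.1212

8.1212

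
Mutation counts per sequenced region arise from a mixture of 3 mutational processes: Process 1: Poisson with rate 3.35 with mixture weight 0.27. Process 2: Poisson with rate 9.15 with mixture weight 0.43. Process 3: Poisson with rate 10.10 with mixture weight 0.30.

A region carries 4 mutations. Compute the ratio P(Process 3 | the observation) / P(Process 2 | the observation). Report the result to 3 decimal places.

Since P(k|x) ∝ π_k f_k(x), the posterior odds are π_i f_i(x) / (π_j f_j(x)).
Component likelihoods at x = 4 mutations:
  f_1 = e^(−3.35)·3.35^4/4! = 0.184112
  f_2 = e^(−9.15)·9.15^4/4! = 0.0310226
  f_3 = e^(−10.10)·10.10^4/4! = 0.0178115
0.00534344 / 0.0133397 ≈ 0.401

0.401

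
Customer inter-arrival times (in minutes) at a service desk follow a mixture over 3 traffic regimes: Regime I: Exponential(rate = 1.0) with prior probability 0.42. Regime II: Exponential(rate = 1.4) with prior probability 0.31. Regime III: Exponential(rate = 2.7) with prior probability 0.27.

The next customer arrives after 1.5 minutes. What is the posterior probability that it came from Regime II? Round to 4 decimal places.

By Bayes' theorem, P(k | x) = w_k f_k(x) / Σ_j w_j f_j(x).
Component likelihoods at x = 1.5 minutes:
  p_I = 0.22313
  p_II = 0.171439
  p_III = 0.0470404
Weight by the priors:
  w_I·p_I = 0.42 × 0.22313 = 0.0937147
  w_II·p_II = 0.31 × 0.171439 = 0.0531461
  w_III·p_III = 0.27 × 0.0470404 = 0.0127009
Evidence: 0.0937147 + 0.0531461 + 0.0127009 = 0.159562
P(Regime II | data) ≈ 0.3331

0.3331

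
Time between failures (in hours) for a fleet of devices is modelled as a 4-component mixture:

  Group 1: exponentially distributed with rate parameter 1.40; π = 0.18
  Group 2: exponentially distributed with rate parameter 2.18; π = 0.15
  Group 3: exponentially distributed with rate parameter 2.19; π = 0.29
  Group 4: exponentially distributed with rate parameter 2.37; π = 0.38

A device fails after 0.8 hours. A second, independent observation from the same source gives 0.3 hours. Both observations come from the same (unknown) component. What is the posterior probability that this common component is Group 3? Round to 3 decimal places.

0.296

The responsibility of component k is π_k f_k(x) divided by Σ_j π_j f_j(x).
Since both observations come from the same component, the likelihood for component k is f_k(x₁)·f_k(x₂).
  L_1 = [0.456792] × [0.919866] = 0.420187
  L_2 = [0.381107] × [1.13352] = 0.431991
  L_3 = [0.379805] × [1.13531] = 0.431194
  L_4 = [0.355898] × [1.16403] = 0.414277
Weight by the priors:
  π_1·L_1 = 0.18 × 0.420187 = 0.0756337
  π_2·L_2 = 0.15 × 0.431991 = 0.0647987
  π_3·L_3 = 0.29 × 0.431194 = 0.125046
  π_4·L_4 = 0.38 × 0.414277 = 0.157425
Sum: 0.0756337 + 0.0647987 + 0.125046 + 0.157425 = 0.422904
Responsibility of Group 3: 0.125046 / 0.422904 ≈ 0.296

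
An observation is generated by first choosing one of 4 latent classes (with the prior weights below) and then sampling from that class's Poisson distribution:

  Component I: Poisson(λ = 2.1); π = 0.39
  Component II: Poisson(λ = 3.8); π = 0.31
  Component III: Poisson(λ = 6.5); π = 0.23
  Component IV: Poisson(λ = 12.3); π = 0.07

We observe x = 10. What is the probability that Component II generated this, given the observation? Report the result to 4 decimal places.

0.0571

Apply Bayes' rule: the posterior for each component is proportional to its prior times its likelihood at x.
Poisson probabilities:
  L_I = 5.62874e-05
  L_II = 0.00387038
  L_III = 0.0557772
  L_IV = 0.0994182
Unnormalised posteriors:
  w_I·L_I = 0.39 × 5.62874e-05 = 2.19521e-05
  w_II·L_II = 0.31 × 0.00387038 = 0.00119982
  w_III·L_III = 0.23 × 0.0557772 = 0.0128287
  w_IV·L_IV = 0.07 × 0.0994182 = 0.00695927
Normaliser: 2.19521e-05 + 0.00119982 + 0.0128287 + 0.00695927 = 0.0210098
So the posterior for Component II is 0.00119982 / 0.0210098 ≈ 0.0571.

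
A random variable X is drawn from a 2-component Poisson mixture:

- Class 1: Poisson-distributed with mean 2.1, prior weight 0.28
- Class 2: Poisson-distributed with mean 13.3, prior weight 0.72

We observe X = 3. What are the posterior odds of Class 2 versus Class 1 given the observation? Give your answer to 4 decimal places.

0.0089

The posterior odds equal the prior odds times the likelihood ratio: (π_i/π_j)·(f_i(x)/f_j(x)).
Component likelihoods at x = 3:
  f_1 = e^(−2.1)·2.1^3/3! = 0.189011
  f_2 = e^(−13.3)·13.3^3/3! = 0.000656579
0.000472737 / 0.0529232 ≈ 0.0089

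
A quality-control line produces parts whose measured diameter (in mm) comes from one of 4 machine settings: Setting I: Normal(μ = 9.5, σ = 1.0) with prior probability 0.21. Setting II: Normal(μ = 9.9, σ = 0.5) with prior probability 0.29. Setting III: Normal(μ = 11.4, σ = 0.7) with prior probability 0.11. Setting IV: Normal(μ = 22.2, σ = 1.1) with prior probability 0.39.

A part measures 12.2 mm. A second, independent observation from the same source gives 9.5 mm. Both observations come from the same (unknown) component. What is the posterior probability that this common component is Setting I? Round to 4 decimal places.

P(component k | x) = π_k·f_k(x) / marginal(x), where marginal(x) = Σ_j π_j·f_j(x).
Since both observations come from the same component, the likelihood for component k is f_k(x₁)·f_k(x₂).
  p_I = [0.0104209] × [0.398942] = 0.00415735
  p_II = [2.02817e-05] × [0.579383] = 1.17509e-05
  p_III = [0.296614] × [0.0143223] = 0.00424819
  p_IV = [4.10643e-19] × [4.11461e-30] = 1.68964e-48
Weight by the priors:
  π_I·p_I = 0.21 × 0.00415735 = 0.000873044
  π_II·p_II = 0.29 × 1.17509e-05 = 3.40775e-06
  π_III·p_III = 0.11 × 0.00424819 = 0.000467301
  π_IV·p_IV = 0.39 × 1.68964e-48 = 6.58958e-49
Denominator: 0.000873044 + 3.40775e-06 + 0.000467301 + 6.58958e-49 = 0.00134375
P(Setting I | x) ≈ 0.6497

0.6497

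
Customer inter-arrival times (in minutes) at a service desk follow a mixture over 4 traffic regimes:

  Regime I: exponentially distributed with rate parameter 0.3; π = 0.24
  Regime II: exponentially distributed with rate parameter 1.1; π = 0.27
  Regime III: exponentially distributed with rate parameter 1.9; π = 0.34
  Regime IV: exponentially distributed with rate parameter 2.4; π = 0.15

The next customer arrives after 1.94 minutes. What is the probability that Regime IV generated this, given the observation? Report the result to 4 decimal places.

The responsibility of component k is w_k f_k(x) divided by Σ_j w_j f_j(x).
Exponential densities:
  f_I = 0.167634
  f_II = 0.130199
  f_III = 0.047637
  f_IV = 0.0228106
Multiply by the mixture weights:
  w_I·f_I = 0.24 × 0.167634 = 0.0402321
  w_II·f_II = 0.27 × 0.130199 = 0.0351538
  w_III·f_III = 0.34 × 0.047637 = 0.0161966
  w_IV·f_IV = 0.15 × 0.0228106 = 0.00342159
Denominator: 0.0402321 + 0.0351538 + 0.0161966 + 0.00342159 = 0.0950041
Responsibility of Regime IV: 0.00342159 / 0.0950041 ≈ 0.0360

0.0360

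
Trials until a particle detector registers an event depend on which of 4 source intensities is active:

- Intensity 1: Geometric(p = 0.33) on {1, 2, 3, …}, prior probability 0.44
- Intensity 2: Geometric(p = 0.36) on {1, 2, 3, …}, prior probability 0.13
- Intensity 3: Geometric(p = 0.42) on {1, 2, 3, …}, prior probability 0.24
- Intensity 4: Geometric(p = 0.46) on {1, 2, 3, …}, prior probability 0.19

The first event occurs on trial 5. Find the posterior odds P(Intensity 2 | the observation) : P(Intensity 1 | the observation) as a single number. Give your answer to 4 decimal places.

Posterior odds = (π_i f_i(x)) / (π_j f_j(x)); the normalising sum cancels.
Component likelihoods at x = 5:
  p_1 = 0.0664987
  p_2 = 0.060398
  p_3 = 0.0475293
  p_4 = 0.0391141
0.00785174 / 0.0292594 ≈ 0.2683

0.2683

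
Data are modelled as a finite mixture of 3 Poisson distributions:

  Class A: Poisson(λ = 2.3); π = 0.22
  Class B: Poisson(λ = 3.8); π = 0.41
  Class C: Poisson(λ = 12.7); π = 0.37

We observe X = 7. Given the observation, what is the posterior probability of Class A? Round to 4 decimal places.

Posterior ∝ prior × likelihood, so P(k | x) ∝ w_k f_k(x); normalise over all components.
Poisson probabilities:
  L_A = e^(−2.3)·2.3^7/7! = 0.00677309
  L_B = e^(−3.8)·3.8^7/7! = 0.050785
  L_C = e^(−12.7)·12.7^7/7! = 0.0322593
Prior × likelihood for each component:
  w_A·L_A = 0.22 × 0.00677309 = 0.00149008
  w_B·L_B = 0.41 × 0.050785 = 0.0208219
  w_C·L_C = 0.37 × 0.0322593 = 0.011936
Evidence: 0.00149008 + 0.0208219 + 0.011936 = 0.0342479
P(Class A | the observation) ≈ 0.0435

0.0435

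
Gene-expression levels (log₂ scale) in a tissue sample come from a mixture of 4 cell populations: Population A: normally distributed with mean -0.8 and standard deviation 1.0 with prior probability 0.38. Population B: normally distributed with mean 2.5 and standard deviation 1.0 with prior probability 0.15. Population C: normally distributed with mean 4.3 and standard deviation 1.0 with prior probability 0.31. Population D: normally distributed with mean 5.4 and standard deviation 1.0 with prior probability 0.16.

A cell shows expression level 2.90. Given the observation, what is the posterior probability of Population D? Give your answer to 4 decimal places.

0.0268

Apply Bayes' rule: the posterior for each component is proportional to its prior times its likelihood at x.
Normal densities:
  L_A = (1/(1.0·√(2π)))·exp(−(2.90−-0.8)²/(2·1.0²)) = 0.398942·exp(-6.84500) = 0.00042478
  L_B = (1/(1.0·√(2π)))·exp(−(2.90−2.5)²/(2·1.0²)) = 0.398942·exp(-0.08000) = 0.36827
  L_C = (1/(1.0·√(2π)))·exp(−(2.90−4.3)²/(2·1.0²)) = 0.398942·exp(-0.98000) = 0.149727
  L_D = (1/(1.0·√(2π)))·exp(−(2.90−5.4)²/(2·1.0²)) = 0.398942·exp(-3.12500) = 0.0175283
Weight by the priors:
  P(Z=A)·L_A = 0.38 × 0.00042478 = 0.000161417
  P(Z=B)·L_B = 0.15 × 0.36827 = 0.0552405
  P(Z=C)·L_C = 0.31 × 0.149727 = 0.0464155
  P(Z=D)·L_D = 0.16 × 0.0175283 = 0.00280453
Denominator: 0.000161417 + 0.0552405 + 0.0464155 + 0.00280453 = 0.104622
P(Population D | the observation) = 0.00280453 / 0.104622 ≈ 0.0268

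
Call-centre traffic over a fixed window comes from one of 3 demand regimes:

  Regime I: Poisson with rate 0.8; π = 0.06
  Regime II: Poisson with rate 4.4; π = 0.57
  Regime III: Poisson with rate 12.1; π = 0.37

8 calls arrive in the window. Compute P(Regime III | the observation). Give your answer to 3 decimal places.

0.490

The responsibility of component k is π_k f_k(x) divided by Σ_j π_j f_j(x).
Evaluate each component's likelihood at the observed value:
  f_I = 1.86966e-06
  f_II = 0.0427765
  f_III = 0.0633577
Multiply by the mixture weights:
  π_I·f_I = 0.06 × 1.86966e-06 = 1.1218e-07
  π_II·f_II = 0.57 × 0.0427765 = 0.0243826
  π_III·f_III = 0.37 × 0.0633577 = 0.0234423
Denominator: 1.1218e-07 + 0.0243826 + 0.0234423 = 0.0478251
So the posterior for Regime III is 0.0234423 / 0.0478251 ≈ 0.490.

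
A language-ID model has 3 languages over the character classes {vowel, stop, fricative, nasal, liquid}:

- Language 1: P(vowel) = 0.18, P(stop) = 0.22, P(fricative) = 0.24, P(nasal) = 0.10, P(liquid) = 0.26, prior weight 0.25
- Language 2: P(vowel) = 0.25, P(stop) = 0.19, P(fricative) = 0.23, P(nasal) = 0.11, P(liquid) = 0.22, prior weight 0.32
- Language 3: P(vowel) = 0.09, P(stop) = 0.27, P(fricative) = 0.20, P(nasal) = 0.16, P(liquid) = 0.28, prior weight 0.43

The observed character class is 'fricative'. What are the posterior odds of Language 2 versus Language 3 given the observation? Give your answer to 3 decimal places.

Since P(k|x) ∝ π_k f_k(x), the posterior odds are π_i f_i(x) / (π_j f_j(x)).
Categorical probabilities:
  p_1 = 0.24
  p_2 = 0.23
  p_3 = 0.2
0.0736 / 0.086 ≈ 0.856

0.856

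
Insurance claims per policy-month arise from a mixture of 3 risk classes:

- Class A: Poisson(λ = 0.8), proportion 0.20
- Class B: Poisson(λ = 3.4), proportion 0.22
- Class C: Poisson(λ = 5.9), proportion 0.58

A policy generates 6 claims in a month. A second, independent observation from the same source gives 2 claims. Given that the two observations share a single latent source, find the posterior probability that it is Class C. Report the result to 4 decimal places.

The responsibility of component k is P(Z=k) f_k(x) divided by Σ_j P(Z=j) f_j(x).
Since both observations come from the same component, the likelihood for component k is f_k(x₁)·f_k(x₂).
  p_A = [0.000163596] × [0.143785] = 2.35226e-05
  p_B = [0.0716044] × [0.192898] = 0.0138123
  p_C = [0.160488] × [0.04768] = 0.00765207
Weight by the priors:
  P(Z=A)·p_A = 0.20 × 2.35226e-05 = 4.70453e-06
  P(Z=B)·p_B = 0.22 × 0.0138123 = 0.00303871
  P(Z=C)·p_C = 0.58 × 0.00765207 = 0.0044382
Denominator: 4.70453e-06 + 0.00303871 + 0.0044382 = 0.00748161
P(Class C | x) = 0.0044382 / 0.00748161 ≈ 0.5932

0.5932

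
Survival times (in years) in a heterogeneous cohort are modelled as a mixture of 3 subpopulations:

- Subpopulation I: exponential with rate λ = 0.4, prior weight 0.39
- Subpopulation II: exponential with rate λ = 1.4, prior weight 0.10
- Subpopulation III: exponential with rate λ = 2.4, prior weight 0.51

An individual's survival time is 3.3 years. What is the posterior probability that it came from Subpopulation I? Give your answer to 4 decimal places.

P(component k | x) = π_k·f_k(x) / marginal(x), where marginal(x) = Σ_j π_j·f_j(x).
Component likelihoods at x = 3.3 years:
  f_I = 0.4·e^(−0.4·3.3) = 0.4·e^(−1.3200) = 0.106854
  f_II = 1.4·e^(−1.4·3.3) = 1.4·e^(−4.6200) = 0.0137939
  f_III = 2.4·e^(−2.4·3.3) = 2.4·e^(−7.9200) = 0.000872166
Multiply by the mixture weights:
  π_I·f_I = 0.39 × 0.106854 = 0.0416731
  π_II·f_II = 0.10 × 0.0137939 = 0.00137939
  π_III·f_III = 0.51 × 0.000872166 = 0.000444804
Denominator: 0.0416731 + 0.00137939 + 0.000444804 = 0.0434973
Responsibility of Subpopulation I: 0.0416731 / 0.0434973 ≈ 0.9581

0.9581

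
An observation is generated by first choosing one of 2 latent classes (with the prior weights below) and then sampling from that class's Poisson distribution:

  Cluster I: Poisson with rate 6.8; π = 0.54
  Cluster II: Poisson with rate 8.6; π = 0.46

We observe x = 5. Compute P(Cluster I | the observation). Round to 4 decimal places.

0.6870

The responsibility of component k is π_k f_k(x) divided by Σ_j π_j f_j(x).
Component likelihoods at x = 5:
  p_I = e^(−6.8)·6.8^5/5! = 0.134946
  p_II = e^(−8.6)·8.6^5/5! = 0.0721736
Prior × likelihood for each component:
  π_I·p_I = 0.54 × 0.134946 = 0.072871
  π_II·p_II = 0.46 × 0.0721736 = 0.0331999
Evidence: 0.072871 + 0.0331999 = 0.106071
Responsibility of Cluster I: 0.072871 / 0.106071 ≈ 0.6870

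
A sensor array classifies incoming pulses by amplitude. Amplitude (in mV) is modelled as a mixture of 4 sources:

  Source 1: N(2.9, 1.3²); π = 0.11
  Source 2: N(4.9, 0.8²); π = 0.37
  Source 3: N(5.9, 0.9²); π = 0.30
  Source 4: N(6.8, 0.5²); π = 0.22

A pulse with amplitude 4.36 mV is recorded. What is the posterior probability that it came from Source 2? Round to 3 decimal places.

The responsibility of component k is w_k f_k(x) divided by Σ_j w_j f_j(x).
Component likelihoods at x = 4.36 mV:
  p_1 = 0.163335
  p_2 = 0.397084
  p_3 = 0.102537
  p_4 = 5.37909e-06
Multiply by the mixture weights:
  w_1·p_1 = 0.11 × 0.163335 = 0.0179668
  w_2·p_2 = 0.37 × 0.397084 = 0.146921
  w_3·p_3 = 0.30 × 0.102537 = 0.0307612
  w_4·p_4 = 0.22 × 5.37909e-06 = 1.1834e-06
Sum: 0.0179668 + 0.146921 + 0.0307612 + 1.1834e-06 = 0.19565
Responsibility of Source 2: 0.146921 / 0.19565 ≈ 0.751

0.751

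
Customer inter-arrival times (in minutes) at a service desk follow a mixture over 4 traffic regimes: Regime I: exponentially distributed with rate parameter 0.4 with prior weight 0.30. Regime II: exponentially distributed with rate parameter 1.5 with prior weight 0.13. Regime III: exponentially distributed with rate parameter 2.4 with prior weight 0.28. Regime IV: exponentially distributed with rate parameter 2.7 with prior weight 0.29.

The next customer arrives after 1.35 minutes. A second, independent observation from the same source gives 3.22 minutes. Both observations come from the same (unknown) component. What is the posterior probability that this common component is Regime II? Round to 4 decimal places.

0.0383

Posterior ∝ prior × likelihood, so P(k | x) ∝ w_k f_k(x); normalise over all components.
Since both observations come from the same component, the likelihood for component k is f_k(x₁)·f_k(x₂).
  p_I = [0.4·e^(−0.4·1.35) = 0.4·e^(−0.5400) = 0.233099] × [0.110329] = 0.0257176
  p_II = [1.5·e^(−1.5·1.35) = 1.5·e^(−2.0250) = 0.197991] × [0.0119798] = 0.00237189
  p_III = [2.4·e^(−2.4·1.35) = 2.4·e^(−3.2400) = 0.0939933] × [0.00105678] = 9.933e-05
  p_IV = [2.7·e^(−2.7·1.35) = 2.7·e^(−3.6450) = 0.0705278] × [0.000452488] = 3.1913e-05
Prior × likelihood for each component:
  w_I·p_I = 0.30 × 0.0257176 = 0.00771527
  w_II·p_II = 0.13 × 0.00237189 = 0.000308345
  w_III·p_III = 0.28 × 9.933e-05 = 2.78124e-05
  w_IV·p_IV = 0.29 × 3.1913e-05 = 9.25478e-06
Normaliser: 0.00771527 + 0.000308345 + 2.78124e-05 + 9.25478e-06 = 0.00806068
P(Regime II | x) ≈ 0.0383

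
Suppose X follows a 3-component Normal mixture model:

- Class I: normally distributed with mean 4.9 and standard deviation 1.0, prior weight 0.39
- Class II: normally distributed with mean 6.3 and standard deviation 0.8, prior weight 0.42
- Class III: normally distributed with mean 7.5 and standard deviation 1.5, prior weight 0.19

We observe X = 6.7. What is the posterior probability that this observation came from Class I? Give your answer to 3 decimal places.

0.119

Apply Bayes' rule: the posterior for each component is proportional to its prior times its likelihood at x.
Evaluate each component's likelihood at the observed value:
  f_I = (1/(1.0·√(2π)))·exp(−(6.7−4.9)²/(2·1.0²)) = 0.398942·exp(-1.62000) = 0.0789502
  f_II = (1/(0.8·√(2π)))·exp(−(6.7−6.3)²/(2·0.8²)) = 0.498678·exp(-0.12500) = 0.440082
  f_III = (1/(1.5·√(2π)))·exp(−(6.7−7.5)²/(2·1.5²)) = 0.265962·exp(-0.14222) = 0.230703
Weight by the priors:
  P(Z=I)·f_I = 0.39 × 0.0789502 = 0.0307906
  P(Z=II)·f_II = 0.42 × 0.440082 = 0.184834
  P(Z=III)·f_III = 0.19 × 0.230703 = 0.0438335
Sum: 0.0307906 + 0.184834 + 0.0438335 = 0.259458
P(Class I | the observation) ≈ 0.119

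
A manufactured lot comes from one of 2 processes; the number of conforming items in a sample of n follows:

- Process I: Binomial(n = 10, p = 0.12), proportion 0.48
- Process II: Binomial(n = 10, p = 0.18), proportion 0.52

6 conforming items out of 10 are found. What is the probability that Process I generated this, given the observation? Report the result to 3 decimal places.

0.097

By Bayes' theorem, P(k | x) = w_k f_k(x) / Σ_j w_j f_j(x).
Component likelihoods at x = 6 conforming items out of 10:
  L_I = 0.000376043
  L_II = 0.00322931
Weight by the priors:
  w_I·L_I = 0.48 × 0.000376043 = 0.000180501
  w_II·L_II = 0.52 × 0.00322931 = 0.00167924
Evidence: 0.000180501 + 0.00167924 = 0.00185974
So the posterior for Process I is 0.000180501 / 0.00185974 ≈ 0.097.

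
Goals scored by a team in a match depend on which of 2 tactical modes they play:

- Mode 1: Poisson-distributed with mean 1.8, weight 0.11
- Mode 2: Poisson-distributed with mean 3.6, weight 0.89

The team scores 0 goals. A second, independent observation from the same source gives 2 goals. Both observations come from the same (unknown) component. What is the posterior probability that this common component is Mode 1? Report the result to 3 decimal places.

By Bayes' theorem, P(k | x) = π_k f_k(x) / Σ_j π_j f_j(x).
Since both observations come from the same component, the likelihood for component k is f_k(x₁)·f_k(x₂).
  L_1 = [0.165299] × [0.267784] = 0.0442644
  L_2 = [0.0273237] × [0.177058] = 0.00483788
Unnormalised posteriors:
  π_1·L_1 = 0.11 × 0.0442644 = 0.00486909
  π_2·L_2 = 0.89 × 0.00483788 = 0.00430571
Denominator: 0.00486909 + 0.00430571 = 0.0091748
Responsibility of Mode 1: 0.00486909 / 0.0091748 ≈ 0.531

0.531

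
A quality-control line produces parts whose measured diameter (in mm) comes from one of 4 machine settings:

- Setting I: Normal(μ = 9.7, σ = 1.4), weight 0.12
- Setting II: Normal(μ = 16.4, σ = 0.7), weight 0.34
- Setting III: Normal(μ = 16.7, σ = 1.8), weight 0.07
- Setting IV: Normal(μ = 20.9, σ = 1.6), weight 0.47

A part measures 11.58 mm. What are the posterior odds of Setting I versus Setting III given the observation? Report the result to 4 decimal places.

Since P(k|x) ∝ P(Z=k) f_k(x), the posterior odds are P(Z=i) f_i(x) / (P(Z=j) f_j(x)).
Evaluate each component's likelihood at the observed value:
  f_I = (1/(1.4·√(2π)))·exp(−(11.58−9.7)²/(2·1.4²)) = 0.284959·exp(-0.90163) = 0.115667
  f_II = (1/(0.7·√(2π)))·exp(−(11.58−16.4)²/(2·0.7²)) = 0.569918·exp(-23.70653) = 2.88534e-11
  f_III = (1/(1.8·√(2π)))·exp(−(11.58−16.7)²/(2·1.8²)) = 0.221635·exp(-4.04543) = 0.00387908
  f_IV = (1/(1.6·√(2π)))·exp(−(11.58−20.9)²/(2·1.6²)) = 0.249339·exp(-16.96531) = 1.06868e-08
Posterior odds = (P(Z=I)·f_I) / (P(Z=III)·f_III) = (0.12·0.115667) / (0.07·0.00387908) = 0.01388 / 0.000271536 ≈ 51.1167

51.1167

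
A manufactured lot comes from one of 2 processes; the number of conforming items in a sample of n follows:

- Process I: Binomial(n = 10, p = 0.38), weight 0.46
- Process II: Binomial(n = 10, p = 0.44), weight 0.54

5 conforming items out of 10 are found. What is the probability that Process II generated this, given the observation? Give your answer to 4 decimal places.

0.5949

The responsibility of component k is π_k f_k(x) divided by Σ_j π_j f_j(x).
Binomial probabilities:
  L_I = 0.182927
  L_II = 0.228878
Multiply by the mixture weights:
  π_I·L_I = 0.46 × 0.182927 = 0.0841463
  π_II·L_II = 0.54 × 0.228878 = 0.123594
Marginal: 0.0841463 + 0.123594 = 0.20774
P(Process II | data) ≈ 0.5949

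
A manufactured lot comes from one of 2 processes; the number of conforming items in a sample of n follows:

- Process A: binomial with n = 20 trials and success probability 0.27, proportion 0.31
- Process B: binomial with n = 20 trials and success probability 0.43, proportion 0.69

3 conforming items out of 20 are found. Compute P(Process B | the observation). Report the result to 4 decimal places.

0.1182

P(component k | x) = π_k·f_k(x) / marginal(x), where marginal(x) = Σ_j π_j·f_j(x).
Component likelihoods at x = 3 conforming items out of 20:
  p_A = C(20,3)·0.27^3·0.73^17 = 1140·0.019683·0.00474776 = 0.106533
  p_B = C(20,3)·0.43^3·0.57^17 = 1140·0.079507·7.07738e-05 = 0.00641479
Weight by the priors:
  π_A·p_A = 0.31 × 0.106533 = 0.0330253
  π_B·p_B = 0.69 × 0.00641479 = 0.00442621
Sum: 0.0330253 + 0.00442621 = 0.0374515
Responsibility of Process B: 0.00442621 / 0.0374515 ≈ 0.1182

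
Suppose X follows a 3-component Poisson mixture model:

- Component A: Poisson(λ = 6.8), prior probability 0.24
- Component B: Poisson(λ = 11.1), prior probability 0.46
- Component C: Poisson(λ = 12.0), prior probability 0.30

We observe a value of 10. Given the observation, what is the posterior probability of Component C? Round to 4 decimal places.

0.3101

By Bayes' theorem, P(k | x) = w_k f_k(x) / Σ_j w_j f_j(x).
Component likelihoods at x = 10:
  f_A = 0.0648819
  f_B = 0.118249
  f_C = 0.104837
Unnormalised posteriors:
  w_A·f_A = 0.24 × 0.0648819 = 0.0155717
  w_B·f_B = 0.46 × 0.118249 = 0.0543946
  w_C·f_C = 0.30 × 0.104837 = 0.0314512
Denominator: 0.0155717 + 0.0543946 + 0.0314512 = 0.101417
So the posterior for Component C is 0.0314512 / 0.101417 ≈ 0.3101.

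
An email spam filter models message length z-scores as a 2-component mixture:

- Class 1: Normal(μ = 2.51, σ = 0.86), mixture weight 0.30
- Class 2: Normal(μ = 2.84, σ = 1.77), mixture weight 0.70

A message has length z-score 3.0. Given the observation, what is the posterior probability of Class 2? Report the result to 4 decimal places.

0.5705

By Bayes' theorem, P(k | x) = π_k f_k(x) / Σ_j π_j f_j(x).
Component likelihoods at x = 3.0:
  p_1 = (1/(0.86·√(2π)))·exp(−(3.0−2.51)²/(2·0.86²)) = 0.463886·exp(-0.16232) = 0.394383
  p_2 = (1/(1.77·√(2π)))·exp(−(3.0−2.84)²/(2·1.77²)) = 0.225391·exp(-0.00409) = 0.224472
Unnormalised posteriors:
  π_1·p_1 = 0.30 × 0.394383 = 0.118315
  π_2·p_2 = 0.70 × 0.224472 = 0.15713
Normaliser: 0.118315 + 0.15713 = 0.275445
So the posterior for Class 2 is 0.15713 / 0.275445 ≈ 0.5705.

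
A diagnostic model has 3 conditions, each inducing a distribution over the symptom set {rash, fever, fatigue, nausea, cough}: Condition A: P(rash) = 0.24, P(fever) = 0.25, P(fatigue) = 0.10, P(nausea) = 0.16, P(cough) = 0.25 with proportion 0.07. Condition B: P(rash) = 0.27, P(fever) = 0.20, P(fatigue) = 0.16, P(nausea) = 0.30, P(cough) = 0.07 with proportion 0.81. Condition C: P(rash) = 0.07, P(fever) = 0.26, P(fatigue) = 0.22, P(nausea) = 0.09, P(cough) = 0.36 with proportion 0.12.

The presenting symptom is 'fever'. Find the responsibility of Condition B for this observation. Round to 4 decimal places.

0.7689

By Bayes' theorem, P(k | x) = P(Z=k) f_k(x) / Σ_j P(Z=j) f_j(x).
Categorical probabilities:
  f_A = P(fever | comp) = 0.25
  f_B = P(fever | comp) = 0.20
  f_C = P(fever | comp) = 0.26
Prior × likelihood for each component:
  P(Z=A)·f_A = 0.07 × 0.25 = 0.0175
  P(Z=B)·f_B = 0.81 × 0.2 = 0.162
  P(Z=C)·f_C = 0.12 × 0.26 = 0.0312
Evidence: 0.0175 + 0.162 + 0.0312 = 0.2107
P(Condition B | 'fever') = 0.162 / 0.2107 ≈ 0.7689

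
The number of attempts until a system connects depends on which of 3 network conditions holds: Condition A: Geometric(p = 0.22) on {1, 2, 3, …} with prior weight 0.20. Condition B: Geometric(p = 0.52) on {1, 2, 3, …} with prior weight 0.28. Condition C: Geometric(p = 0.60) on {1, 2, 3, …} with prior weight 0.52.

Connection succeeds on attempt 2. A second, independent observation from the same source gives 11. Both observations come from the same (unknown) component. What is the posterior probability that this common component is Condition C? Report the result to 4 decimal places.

0.0119

By Bayes' theorem, P(k | x) = π_k f_k(x) / Σ_j π_j f_j(x).
Since both observations come from the same component, the likelihood for component k is f_k(x₁)·f_k(x₂).
  p_A = [0.22·(1−0.22)^1 = 0.22·0.78 = 0.1716] × [0.0183387] = 0.00314692
  p_B = [0.52·(1−0.52)^1 = 0.52·0.48 = 0.2496] × [0.00033761] = 8.42675e-05
  p_C = [0.60·(1−0.60)^1 = 0.60·0.4 = 0.24] × [6.29146e-05] = 1.50995e-05
Prior × likelihood for each component:
  π_A·p_A = 0.20 × 0.00314692 = 0.000629384
  π_B·p_B = 0.28 × 8.42675e-05 = 2.35949e-05
  π_C·p_C = 0.52 × 1.50995e-05 = 7.85174e-06
Denominator: 0.000629384 + 2.35949e-05 + 7.85174e-06 = 0.000660831
Responsibility of Condition C: 7.85174e-06 / 0.000660831 ≈ 0.0119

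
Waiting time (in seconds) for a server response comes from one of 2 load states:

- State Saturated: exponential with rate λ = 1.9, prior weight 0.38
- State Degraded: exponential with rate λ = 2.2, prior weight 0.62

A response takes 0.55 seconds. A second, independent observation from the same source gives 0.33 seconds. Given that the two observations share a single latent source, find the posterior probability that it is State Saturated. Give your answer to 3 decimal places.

0.373

The responsibility of component k is P(Z=k) f_k(x) divided by Σ_j P(Z=j) f_j(x).
Since both observations come from the same component, the likelihood for component k is f_k(x₁)·f_k(x₂).
  f_Saturated = [1.9·e^(−1.9·0.55) = 1.9·e^(−1.0450) = 0.668214] × [1.01496] = 0.678214
  f_Degraded = [2.2·e^(−2.2·0.55) = 2.2·e^(−1.2100) = 0.656034] × [1.06445] = 0.698315
Multiply by the mixture weights:
  P(Z=Saturated)·f_Saturated = 0.38 × 0.678214 = 0.257721
  P(Z=Degraded)·f_Degraded = 0.62 × 0.698315 = 0.432955
Sum: 0.257721 + 0.432955 = 0.690677
So the posterior for State Saturated is 0.257721 / 0.690677 ≈ 0.373.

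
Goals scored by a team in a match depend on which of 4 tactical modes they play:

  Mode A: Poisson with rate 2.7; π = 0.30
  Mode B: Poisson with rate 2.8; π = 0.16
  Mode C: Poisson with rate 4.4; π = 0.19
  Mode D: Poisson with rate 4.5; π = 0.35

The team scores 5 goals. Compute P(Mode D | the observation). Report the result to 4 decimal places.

Posterior ∝ prior × likelihood, so P(k | x) ∝ P(Z=k) f_k(x); normalise over all components.
Poisson probabilities:
  L_A = 0.0803605
  L_B = 0.0872136
  L_C = 0.168728
  L_D = 0.170827
Prior × likelihood for each component:
  P(Z=A)·L_A = 0.30 × 0.0803605 = 0.0241081
  P(Z=B)·L_B = 0.16 × 0.0872136 = 0.0139542
  P(Z=C)·L_C = 0.19 × 0.168728 = 0.0320583
  P(Z=D)·L_D = 0.35 × 0.170827 = 0.0597894
Denominator: 0.0241081 + 0.0139542 + 0.0320583 + 0.0597894 = 0.12991
P(Mode D | data) = 0.0597894 / 0.12991 ≈ 0.4602

0.4602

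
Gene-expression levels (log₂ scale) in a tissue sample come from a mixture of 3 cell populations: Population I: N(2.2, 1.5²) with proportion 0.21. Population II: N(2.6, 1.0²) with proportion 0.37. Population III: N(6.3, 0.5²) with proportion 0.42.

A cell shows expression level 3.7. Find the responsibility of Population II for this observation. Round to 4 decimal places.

By Bayes' theorem, P(k | x) = P(Z=k) f_k(x) / Σ_j P(Z=j) f_j(x).
Normal densities:
  L_I = 0.161314
  L_II = 0.217852
  L_III = 1.07221e-06
Prior × likelihood for each component:
  P(Z=I)·L_I = 0.21 × 0.161314 = 0.0338759
  P(Z=II)·L_II = 0.37 × 0.217852 = 0.0806053
  P(Z=III)·L_III = 0.42 × 1.07221e-06 = 4.50327e-07
Sum: 0.0338759 + 0.0806053 + 4.50327e-07 = 0.114482
P(Population II | the observation) = 0.0806053 / 0.114482 ≈ 0.7041

0.7041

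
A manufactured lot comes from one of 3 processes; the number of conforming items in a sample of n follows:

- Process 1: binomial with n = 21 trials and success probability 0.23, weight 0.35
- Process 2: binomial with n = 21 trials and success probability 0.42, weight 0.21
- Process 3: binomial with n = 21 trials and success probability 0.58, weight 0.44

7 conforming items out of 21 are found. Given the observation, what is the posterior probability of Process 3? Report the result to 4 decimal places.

0.0868

The responsibility of component k is P(Z=k) f_k(x) divided by Σ_j P(Z=j) f_j(x).
Component likelihoods at x = 7 conforming items out of 21:
  L_1 = C(21,7)·0.23^7·0.77^14 = 116280·3.40483e-05·0.0257555 = 0.101969
  L_2 = C(21,7)·0.42^7·0.58^14 = 116280·0.00230539·0.000487519 = 0.13069
  L_3 = C(21,7)·0.58^7·0.42^14 = 116280·0.0220798·5.31484e-06 = 0.0136455
Multiply by the mixture weights:
  P(Z=1)·L_1 = 0.35 × 0.101969 = 0.0356893
  P(Z=2)·L_2 = 0.21 × 0.13069 = 0.0274449
  P(Z=3)·L_3 = 0.44 × 0.0136455 = 0.00600404
Sum: 0.0356893 + 0.0274449 + 0.00600404 = 0.0691382
Responsibility of Process 3: 0.00600404 / 0.0691382 ≈ 0.0868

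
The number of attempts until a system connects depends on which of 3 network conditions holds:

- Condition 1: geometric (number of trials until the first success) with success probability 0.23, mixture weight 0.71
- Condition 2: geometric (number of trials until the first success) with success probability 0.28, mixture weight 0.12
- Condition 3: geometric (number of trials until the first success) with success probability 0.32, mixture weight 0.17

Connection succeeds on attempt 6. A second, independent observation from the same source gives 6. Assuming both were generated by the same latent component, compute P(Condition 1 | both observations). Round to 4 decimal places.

0.7926

By Bayes' theorem, P(k | x) = π_k f_k(x) / Σ_j π_j f_j(x).
Since both observations come from the same component, the likelihood for component k is f_k(x₁)·f_k(x₂).
  p_1 = [0.23·(1−0.23)^5 = 0.23·0.270678 = 0.062256] × [0.062256] = 0.00387581
  p_2 = [0.28·(1−0.28)^5 = 0.28·0.193492 = 0.0541777] × [0.0541777] = 0.00293522
  p_3 = [0.32·(1−0.32)^5 = 0.32·0.145393 = 0.0465259] × [0.0465259] = 0.00216466
Weight by the priors:
  π_1·p_1 = 0.71 × 0.00387581 = 0.00275183
  π_2·p_2 = 0.12 × 0.00293522 = 0.000352227
  π_3·p_3 = 0.17 × 0.00216466 = 0.000367992
Marginal: 0.00275183 + 0.000352227 + 0.000367992 = 0.00347205
P(Condition 1 | data) ≈ 0.7926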